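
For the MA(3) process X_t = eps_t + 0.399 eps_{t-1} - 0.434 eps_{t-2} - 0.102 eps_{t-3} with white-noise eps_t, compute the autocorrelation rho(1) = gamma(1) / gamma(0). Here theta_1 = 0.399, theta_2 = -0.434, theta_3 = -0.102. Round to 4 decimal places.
\rho(1) = 0.1989

For an MA(q) process with theta_0 = 1, the autocovariance is
  gamma(k) = sigma^2 * sum_{i=0..q-k} theta_i * theta_{i+k},
and rho(k) = gamma(k) / gamma(0). Sigma^2 cancels.
  numerator   = (1)*(0.399) + (0.399)*(-0.434) + (-0.434)*(-0.102) = 0.270102.
  denominator = (1)^2 + (0.399)^2 + (-0.434)^2 + (-0.102)^2 = 1.357961.
  rho(1) = 0.270102 / 1.357961 = 0.1989.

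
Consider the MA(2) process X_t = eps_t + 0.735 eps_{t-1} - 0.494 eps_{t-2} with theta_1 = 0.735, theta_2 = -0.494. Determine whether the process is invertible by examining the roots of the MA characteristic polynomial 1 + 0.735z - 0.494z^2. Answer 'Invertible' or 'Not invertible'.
\text{Not invertible}

The MA(q) characteristic polynomial is P(z) = 1 + 0.735z - 0.494z^2.
Invertibility requires all roots to lie outside the unit circle, i.e. |z| > 1 for every root.
Set 1 + (0.735) z + (-0.494) z^2 = 0, i.e. a z^2 + b z + c = 0 with a = -0.494, b = 0.735, c = 1.
Discriminant D = b^2 - 4ac = (0.735)^2 - 4*(-0.494)*1 = 0.540225 - (-1.976) = 2.516225.
D >= 0, so the roots are real: z = (-b +/- sqrt(D)) / (2a) = (-0.735 +/- 1.586261) / (-0.988).
  z_1 = (-0.735 + 1.586261) / (-0.988) = -0.8616,   |z_1| = 0.8616.
  z_2 = (-0.735 - 1.586261) / (-0.988) = 2.3495,   |z_2| = 2.3495.
Moduli of all roots: 0.8616, 2.3495.
All moduli strictly greater than 1? No.
Verdict: Not invertible.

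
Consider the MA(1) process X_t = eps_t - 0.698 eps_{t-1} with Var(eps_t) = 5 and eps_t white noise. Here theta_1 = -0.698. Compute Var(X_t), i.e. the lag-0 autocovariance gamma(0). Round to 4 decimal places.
\gamma(0) = 7.4360

For an MA(q) process X_t = eps_t + sum_i theta_i eps_{t-i} with
Var(eps_t) = sigma^2, the variance is
  gamma(0) = sigma^2 * (1 + sum_i theta_i^2).
  sum_i theta_i^2 = (-0.698)^2 = 0.487204.
  gamma(0) = 5 * (1 + 0.487204) = 5 * 1.487204 = 7.43602, which rounds to 7.4360.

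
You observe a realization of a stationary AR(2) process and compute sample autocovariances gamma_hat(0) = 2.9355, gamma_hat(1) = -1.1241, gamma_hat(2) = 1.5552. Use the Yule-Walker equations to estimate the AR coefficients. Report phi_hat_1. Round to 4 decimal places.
\hat\phi_{1} = -0.2110

The Yule-Walker equations for an AR(p) process read, in matrix form,
  Gamma_p phi = r_p,   with   (Gamma_p)_{ij} = gamma(|i - j|),
                       (r_p)_i = gamma(i),   i,j = 1..p.
Substitute the sample gammas (Toeplitz matrix and right-hand side of size 2):
  Gamma_p = [[2.9355, -1.1241], [-1.1241, 2.9355]]
  r_p     = [-1.1241, 1.5552]
Written out:
  2.9355 phi_1 - 1.1241 phi_2 = -1.1241
  -1.1241 phi_1 + 2.9355 phi_2 = 1.5552
Solve by Cramer's rule:
  det = gamma(0)^2 - gamma(1)^2 = (2.9355)^2 - (-1.1241)^2 = 8.61716025 - 1.26360081 = 7.35355944
  phi_hat_1 = [gamma(1) gamma(0) - gamma(1) gamma(2)] / det = [(-1.1241)(2.9355) - (-1.1241)(1.5552)] / 7.35355944 = -1.55159523 / 7.35355944 = -0.211
  phi_hat_2 = [gamma(0) gamma(2) - gamma(1)^2] / det = [(2.9355)(1.5552) - (-1.1241)^2] / 7.35355944 = 3.30168879 / 7.35355944 = 0.449
So phi_hat = [-0.2110, 0.4490].
Therefore phi_hat_1 = -0.2110.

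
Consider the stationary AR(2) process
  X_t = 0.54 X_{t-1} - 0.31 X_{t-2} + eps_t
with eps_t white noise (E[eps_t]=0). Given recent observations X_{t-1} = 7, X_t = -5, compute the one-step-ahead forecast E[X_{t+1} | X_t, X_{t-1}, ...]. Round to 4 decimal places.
E[X_{t+1} \mid \mathcal F_t] = -4.8700

For an AR(p) model X_t = c + sum_i phi_i X_{t-i} + eps_t, the
one-step-ahead conditional mean is
  E[X_{t+1} | X_t, ...] = c + sum_i phi_i X_{t+1-i}.
Substitute known values:
  E[X_{t+1} | ...] = (0.54) * (-5) + (-0.31) * (7)
                   = -4.8700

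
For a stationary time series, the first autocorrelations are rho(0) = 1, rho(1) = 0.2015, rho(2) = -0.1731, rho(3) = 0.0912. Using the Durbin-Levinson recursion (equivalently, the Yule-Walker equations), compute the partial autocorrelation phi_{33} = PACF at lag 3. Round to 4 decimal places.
\phi_{33} = 0.1960

The PACF at lag k is phi_{kk}, the last component of the solution
to the Yule-Walker system G_k phi = r_k where
  (G_k)_{ij} = rho(|i - j|), (r_k)_i = rho(i), i,j = 1..k.
Equivalently, Durbin-Levinson gives phi_{kk} iteratively:
  phi_{11} = rho(1)
  phi_{kk} = [rho(k) - sum_{j=1..k-1} phi_{k-1,j} rho(k-j)]
            / [1 - sum_{j=1..k-1} phi_{k-1,j} rho(j)],
  phi_{k,j} = phi_{k-1,j} - phi_{kk} phi_{k-1,k-j},  j = 1..k-1.
Step k = 1:
  phi_11 = rho(1) = 0.2015.
Step k = 2:
  phi_22 = [rho(2) - phi_11 rho(1)] / [1 - phi_11 rho(1)] = [-0.1731 - (0.2015)(0.2015)] / [1 - (0.2015)(0.2015)]
         = -0.21370225 / 0.95939775 = -0.222746.
  Update: phi_21 = phi_11 - phi_22 phi_11 = 0.2015 - (-0.222746)(0.2015) = 0.246383.
Step k = 3:
  phi_33 = [rho(3) - phi_21 rho(2) - phi_22 rho(1)] / [1 - phi_21 rho(1) - phi_22 rho(2)]
    numerator   = 0.0912 - (0.246383)(-0.1731) - (-0.222746)(0.2015) = 0.17873233
    denominator = 1 - (0.246383)(0.2015) - (-0.222746)(-0.1731) = 0.91179638
  phi_33 = 0.17873233 / 0.91179638 = 0.196.
Therefore phi_{33} = 0.1960.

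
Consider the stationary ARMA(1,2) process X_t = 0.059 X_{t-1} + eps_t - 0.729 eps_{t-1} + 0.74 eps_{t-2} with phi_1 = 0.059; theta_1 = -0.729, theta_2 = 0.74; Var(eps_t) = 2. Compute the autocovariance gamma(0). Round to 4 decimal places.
\gamma(0) = 3.8825

Multiply the model equation by X_{t-k} and take expectations. With theta_0 = psi_0 = 1 and psi_j the MA(infinity) weights, this gives
  gamma(k) - sum_i phi_i gamma(k-i) = c_k,
  c_k = sigma^2 * sum_{j=k..q} theta_j psi_{j-k}   (c_k = 0 for k > q),
using gamma(-m) = gamma(m).
psi-weights needed (psi_j = theta_j + sum_i phi_i psi_{j-i}):
  psi_1 = theta_1 + phi_1 = -0.729 + (0.059) = -0.67
  psi_2 = theta_2 + phi_1 psi_1 = 0.74 + (0.059)(-0.67) = 0.70047
Right-hand sides:
  c_0 = sigma^2 (1 + theta_1 psi_1 + theta_2 psi_2) = 2 * (1 + (-0.729)(-0.67) + (0.74)(0.70047)) = 2 * 2.006778 = 4.013556
  c_1 = sigma^2 (theta_1 + theta_2 psi_1) = 2 * (-0.729 + (0.74)(-0.67)) = -2.4496
  c_2 = sigma^2 theta_2 = 2 * (0.74) = 1.48
Equations for k = 0 and k = 1 (AR order 1):
  gamma(0) = phi_1 gamma(1) + c_0
  gamma(1) = phi_1 gamma(0) + c_1
Substituting the second into the first: gamma(0) (1 - phi_1^2) = c_0 + phi_1 c_1, so
  gamma(0) = (c_0 + phi_1 c_1) / (1 - phi_1^2) = (4.013556 + (0.059)(-2.4496)) / (1 - (0.059)^2) = 3.869029 / 0.996519 = 3.882544.
Therefore gamma(0) = 3.8825 (to 4 decimal places).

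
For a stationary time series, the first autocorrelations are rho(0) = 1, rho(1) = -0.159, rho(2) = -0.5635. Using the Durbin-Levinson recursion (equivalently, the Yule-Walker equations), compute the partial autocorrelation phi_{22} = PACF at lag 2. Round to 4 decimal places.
\phi_{22} = -0.6041

The PACF at lag k is phi_{kk}, the last component of the solution
to the Yule-Walker system G_k phi = r_k where
  (G_k)_{ij} = rho(|i - j|), (r_k)_i = rho(i), i,j = 1..k.
Equivalently, Durbin-Levinson gives phi_{kk} iteratively:
  phi_{11} = rho(1)
  phi_{kk} = [rho(k) - sum_{j=1..k-1} phi_{k-1,j} rho(k-j)]
            / [1 - sum_{j=1..k-1} phi_{k-1,j} rho(j)],
  phi_{k,j} = phi_{k-1,j} - phi_{kk} phi_{k-1,k-j},  j = 1..k-1.
Step k = 1:
  phi_11 = rho(1) = -0.159.
Step k = 2:
  phi_22 = [rho(2) - phi_11 rho(1)] / [1 - phi_11 rho(1)] = [-0.5635 - (-0.159)(-0.159)] / [1 - (-0.159)(-0.159)]
         = -0.588781 / 0.974719 = -0.6041.
Therefore phi_{22} = -0.6041.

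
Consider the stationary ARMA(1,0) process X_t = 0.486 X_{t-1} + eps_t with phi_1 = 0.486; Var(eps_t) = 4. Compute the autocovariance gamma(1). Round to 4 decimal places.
\gamma(1) = 2.5452

Multiply the model equation by X_{t-k} and take expectations. With theta_0 = psi_0 = 1 and psi_j the MA(infinity) weights, this gives
  gamma(k) - sum_i phi_i gamma(k-i) = c_k,
  c_k = sigma^2 * sum_{j=k..q} theta_j psi_{j-k}   (c_k = 0 for k > q),
using gamma(-m) = gamma(m).
Pure AR (q = 0): c_0 = sigma^2 = 4, c_k = 0 for k >= 1.
Equations for k = 0 and k = 1 (AR order 1):
  gamma(0) = phi_1 gamma(1) + c_0
  gamma(1) = phi_1 gamma(0) + c_1
Substituting the second into the first: gamma(0) (1 - phi_1^2) = c_0 + phi_1 c_1, so
  gamma(0) = c_0 / (1 - phi_1^2) = 4 / (1 - (0.486)^2) = 4 / 0.763804 = 5.236946.
  gamma(1) = phi_1 gamma(0) = (0.486)(5.236946) = 2.545156.
Therefore gamma(1) = 2.5452 (to 4 decimal places).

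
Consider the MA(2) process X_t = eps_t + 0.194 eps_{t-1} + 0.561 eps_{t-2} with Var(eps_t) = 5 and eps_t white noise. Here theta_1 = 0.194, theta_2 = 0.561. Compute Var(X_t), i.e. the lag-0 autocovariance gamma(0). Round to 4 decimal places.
\gamma(0) = 6.7618

For an MA(q) process X_t = eps_t + sum_i theta_i eps_{t-i} with
Var(eps_t) = sigma^2, the variance is
  gamma(0) = sigma^2 * (1 + sum_i theta_i^2).
  sum_i theta_i^2 = (0.194)^2 + (0.561)^2 = 0.037636 + 0.314721 = 0.352357.
  gamma(0) = 5 * (1 + 0.352357) = 5 * 1.352357 = 6.761785, which rounds to 6.7618.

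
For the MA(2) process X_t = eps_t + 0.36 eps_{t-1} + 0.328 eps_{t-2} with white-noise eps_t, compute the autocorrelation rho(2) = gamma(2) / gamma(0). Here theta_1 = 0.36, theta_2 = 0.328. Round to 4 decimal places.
\rho(2) = 0.2651

For an MA(q) process with theta_0 = 1, the autocovariance is
  gamma(k) = sigma^2 * sum_{i=0..q-k} theta_i * theta_{i+k},
and rho(k) = gamma(k) / gamma(0). Sigma^2 cancels.
  numerator   = (1)*(0.328) = 0.328.
  denominator = (1)^2 + (0.36)^2 + (0.328)^2 = 1.237184.
  rho(2) = 0.328 / 1.237184 = 0.2651.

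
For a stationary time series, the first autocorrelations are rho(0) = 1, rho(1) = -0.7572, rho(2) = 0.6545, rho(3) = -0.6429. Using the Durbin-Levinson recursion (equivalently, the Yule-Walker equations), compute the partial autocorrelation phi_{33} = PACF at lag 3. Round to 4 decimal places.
\phi_{33} = -0.2372

The PACF at lag k is phi_{kk}, the last component of the solution
to the Yule-Walker system G_k phi = r_k where
  (G_k)_{ij} = rho(|i - j|), (r_k)_i = rho(i), i,j = 1..k.
Equivalently, Durbin-Levinson gives phi_{kk} iteratively:
  phi_{11} = rho(1)
  phi_{kk} = [rho(k) - sum_{j=1..k-1} phi_{k-1,j} rho(k-j)]
            / [1 - sum_{j=1..k-1} phi_{k-1,j} rho(j)],
  phi_{k,j} = phi_{k-1,j} - phi_{kk} phi_{k-1,k-j},  j = 1..k-1.
Step k = 1:
  phi_11 = rho(1) = -0.7572.
Step k = 2:
  phi_22 = [rho(2) - phi_11 rho(1)] / [1 - phi_11 rho(1)] = [0.6545 - (-0.7572)(-0.7572)] / [1 - (-0.7572)(-0.7572)]
         = 0.08114816 / 0.42664816 = 0.190199.
  Update: phi_21 = phi_11 - phi_22 phi_11 = -0.7572 - (0.190199)(-0.7572) = -0.613181.
Step k = 3:
  phi_33 = [rho(3) - phi_21 rho(2) - phi_22 rho(1)] / [1 - phi_21 rho(1) - phi_22 rho(2)]
    numerator   = -0.6429 - (-0.613181)(0.6545) - (0.190199)(-0.7572) = -0.09755408
    denominator = 1 - (-0.613181)(-0.7572) - (0.190199)(0.6545) = 0.41121384
  phi_33 = -0.09755408 / 0.41121384 = -0.2372.
Therefore phi_{33} = -0.2372.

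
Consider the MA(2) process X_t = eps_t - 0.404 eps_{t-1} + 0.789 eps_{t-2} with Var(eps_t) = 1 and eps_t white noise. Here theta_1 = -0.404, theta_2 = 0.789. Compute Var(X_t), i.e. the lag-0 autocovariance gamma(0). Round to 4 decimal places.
\gamma(0) = 1.7857

For an MA(q) process X_t = eps_t + sum_i theta_i eps_{t-i} with
Var(eps_t) = sigma^2, the variance is
  gamma(0) = sigma^2 * (1 + sum_i theta_i^2).
  sum_i theta_i^2 = (-0.404)^2 + (0.789)^2 = 0.163216 + 0.622521 = 0.785737.
  gamma(0) = 1 * (1 + 0.785737) = 1 * 1.785737 = 1.785737, which rounds to 1.7857.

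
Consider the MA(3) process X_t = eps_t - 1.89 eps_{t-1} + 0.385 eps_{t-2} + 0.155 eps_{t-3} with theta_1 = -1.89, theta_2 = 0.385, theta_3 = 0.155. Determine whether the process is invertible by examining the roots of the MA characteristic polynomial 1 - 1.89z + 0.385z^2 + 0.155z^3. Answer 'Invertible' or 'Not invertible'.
\text{Not invertible}

The MA(q) characteristic polynomial is P(z) = 1 - 1.89z + 0.385z^2 + 0.155z^3.
Invertibility requires all roots to lie outside the unit circle, i.e. |z| > 1 for every root.
Degree 3: look for a simple real root z0 first, then factor out (1 - z/z0) and solve the remaining quadratic.
Testing z0 = 2: P(2) = 1 + (-1.89)(2) + (0.385)(2)^2 + (0.155)(2)^3
  = 1 + (-3.78) + (1.54) + (1.24) = 0.  So z_0 = 2 is a root, |z_0| = 2.
Divide out the factor (1 - 0.5 z) = (1 - z/z0) (since 1/z0 = 0.5):
  P(z) = (1 - 0.5 z)(1 + (-1.39) z + (-0.31) z^2)
  [check: z-coef -1.39 - (0.5) = -1.89; z^2-coef -0.31 - (0.5)(-1.39) = 0.385; z^3-coef -(0.5)(-0.31) = 0.155.]
Remaining roots from the quadratic factor 1 + (-1.39) z + (-0.31) z^2:
  Set 1 + (-1.39) z + (-0.31) z^2 = 0, i.e. a z^2 + b z + c = 0 with a = -0.31, b = -1.39, c = 1.
  Discriminant D = b^2 - 4ac = (-1.39)^2 - 4*(-0.31)*1 = 1.9321 - (-1.24) = 3.1721.
  D >= 0, so the roots are real: z = (-b +/- sqrt(D)) / (2a) = (1.39 +/- 1.781039) / (-0.62).
    z_1 = (1.39 + 1.781039) / (-0.62) = -5.1146,   |z_1| = 5.1146.
    z_2 = (1.39 - 1.781039) / (-0.62) = 0.6307,   |z_2| = 0.6307.
Moduli of all roots: 2.0000, 5.1146, 0.6307.
All moduli strictly greater than 1? No.
Verdict: Not invertible.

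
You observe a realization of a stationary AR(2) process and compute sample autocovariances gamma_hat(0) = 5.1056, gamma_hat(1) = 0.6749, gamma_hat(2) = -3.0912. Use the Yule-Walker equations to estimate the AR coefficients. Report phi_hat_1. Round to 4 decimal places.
\hat\phi_{1} = 0.2160

The Yule-Walker equations for an AR(p) process read, in matrix form,
  Gamma_p phi = r_p,   with   (Gamma_p)_{ij} = gamma(|i - j|),
                       (r_p)_i = gamma(i),   i,j = 1..p.
Substitute the sample gammas (Toeplitz matrix and right-hand side of size 2):
  Gamma_p = [[5.1056, 0.6749], [0.6749, 5.1056]]
  r_p     = [0.6749, -3.0912]
Written out:
  5.1056 phi_1 + 0.6749 phi_2 = 0.6749
  0.6749 phi_1 + 5.1056 phi_2 = -3.0912
Solve by Cramer's rule:
  det = gamma(0)^2 - gamma(1)^2 = (5.1056)^2 - (0.6749)^2 = 26.06715136 - 0.45549001 = 25.61166135
  phi_hat_1 = [gamma(1) gamma(0) - gamma(1) gamma(2)] / det = [(0.6749)(5.1056) - (0.6749)(-3.0912)] / 25.61166135 = 5.53202032 / 25.61166135 = 0.216
  phi_hat_2 = [gamma(0) gamma(2) - gamma(1)^2] / det = [(5.1056)(-3.0912) - (0.6749)^2] / 25.61166135 = -16.23792073 / 25.61166135 = -0.634
So phi_hat = [0.2160, -0.6340].
Therefore phi_hat_1 = 0.2160.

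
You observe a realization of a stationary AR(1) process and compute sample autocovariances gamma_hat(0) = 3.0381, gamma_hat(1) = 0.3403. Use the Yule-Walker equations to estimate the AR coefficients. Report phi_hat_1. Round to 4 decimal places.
\hat\phi_{1} = 0.1120

The Yule-Walker equations for an AR(p) process read, in matrix form,
  Gamma_p phi = r_p,   with   (Gamma_p)_{ij} = gamma(|i - j|),
                       (r_p)_i = gamma(i),   i,j = 1..p.
Substitute the sample gammas (Toeplitz matrix and right-hand side of size 1):
  Gamma_p = [[3.0381]]
  r_p     = [0.3403]
With p = 1 this is the single equation gamma(0) phi_1 = gamma(1):
  phi_hat_1 = gamma(1) / gamma(0) = 0.3403 / 3.0381 = 0.1120.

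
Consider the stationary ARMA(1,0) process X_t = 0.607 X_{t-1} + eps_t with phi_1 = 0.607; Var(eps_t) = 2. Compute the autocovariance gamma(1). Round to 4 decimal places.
\gamma(1) = 1.9223

Multiply the model equation by X_{t-k} and take expectations. With theta_0 = psi_0 = 1 and psi_j the MA(infinity) weights, this gives
  gamma(k) - sum_i phi_i gamma(k-i) = c_k,
  c_k = sigma^2 * sum_{j=k..q} theta_j psi_{j-k}   (c_k = 0 for k > q),
using gamma(-m) = gamma(m).
Pure AR (q = 0): c_0 = sigma^2 = 2, c_k = 0 for k >= 1.
Equations for k = 0 and k = 1 (AR order 1):
  gamma(0) = phi_1 gamma(1) + c_0
  gamma(1) = phi_1 gamma(0) + c_1
Substituting the second into the first: gamma(0) (1 - phi_1^2) = c_0 + phi_1 c_1, so
  gamma(0) = c_0 / (1 - phi_1^2) = 2 / (1 - (0.607)^2) = 2 / 0.631551 = 3.166807.
  gamma(1) = phi_1 gamma(0) = (0.607)(3.166807) = 1.922252.
Therefore gamma(1) = 1.9223 (to 4 decimal places).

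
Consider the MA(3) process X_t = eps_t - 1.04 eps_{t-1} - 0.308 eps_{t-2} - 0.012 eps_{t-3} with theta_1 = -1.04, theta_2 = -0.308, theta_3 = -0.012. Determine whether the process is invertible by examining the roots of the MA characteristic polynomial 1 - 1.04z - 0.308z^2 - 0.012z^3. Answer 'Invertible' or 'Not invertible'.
\text{Not invertible}

The MA(q) characteristic polynomial is P(z) = 1 - 1.04z - 0.308z^2 - 0.012z^3.
Invertibility requires all roots to lie outside the unit circle, i.e. |z| > 1 for every root.
Degree 3: look for a simple real root z0 first, then factor out (1 - z/z0) and solve the remaining quadratic.
Testing z0 = -5: P(-5) = 1 + (-1.04)(-5) + (-0.308)(-5)^2 + (-0.012)(-5)^3
  = 1 + (5.2) + (-7.7) + (1.5) = 0.  So z_0 = -5 is a root, |z_0| = 5.
Divide out the factor (1 + 0.2 z) = (1 - z/z0) (since 1/z0 = -0.2):
  P(z) = (1 + 0.2 z)(1 + (-1.24) z + (-0.06) z^2)
  [check: z-coef -1.24 - (-0.2) = -1.04; z^2-coef -0.06 - (-0.2)(-1.24) = -0.308; z^3-coef -(-0.2)(-0.06) = -0.012.]
Remaining roots from the quadratic factor 1 + (-1.24) z + (-0.06) z^2:
  Set 1 + (-1.24) z + (-0.06) z^2 = 0, i.e. a z^2 + b z + c = 0 with a = -0.06, b = -1.24, c = 1.
  Discriminant D = b^2 - 4ac = (-1.24)^2 - 4*(-0.06)*1 = 1.5376 - (-0.24) = 1.7776.
  D >= 0, so the roots are real: z = (-b +/- sqrt(D)) / (2a) = (1.24 +/- 1.333267) / (-0.12).
    z_1 = (1.24 + 1.333267) / (-0.12) = -21.4439,   |z_1| = 21.4439.
    z_2 = (1.24 - 1.333267) / (-0.12) = 0.7772,   |z_2| = 0.7772.
Moduli of all roots: 5.0000, 21.4439, 0.7772.
All moduli strictly greater than 1? No.
Verdict: Not invertible.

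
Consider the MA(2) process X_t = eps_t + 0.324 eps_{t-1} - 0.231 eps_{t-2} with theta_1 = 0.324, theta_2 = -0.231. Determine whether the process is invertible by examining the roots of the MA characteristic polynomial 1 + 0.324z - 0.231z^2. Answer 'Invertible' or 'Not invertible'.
\text{Invertible}

The MA(q) characteristic polynomial is P(z) = 1 + 0.324z - 0.231z^2.
Invertibility requires all roots to lie outside the unit circle, i.e. |z| > 1 for every root.
Set 1 + (0.324) z + (-0.231) z^2 = 0, i.e. a z^2 + b z + c = 0 with a = -0.231, b = 0.324, c = 1.
Discriminant D = b^2 - 4ac = (0.324)^2 - 4*(-0.231)*1 = 0.104976 - (-0.924) = 1.028976.
D >= 0, so the roots are real: z = (-b +/- sqrt(D)) / (2a) = (-0.324 +/- 1.014385) / (-0.462).
  z_1 = (-0.324 + 1.014385) / (-0.462) = -1.4943,   |z_1| = 1.4943.
  z_2 = (-0.324 - 1.014385) / (-0.462) = 2.8969,   |z_2| = 2.8969.
Moduli of all roots: 1.4943, 2.8969.
All moduli strictly greater than 1? Yes.
Verdict: Invertible.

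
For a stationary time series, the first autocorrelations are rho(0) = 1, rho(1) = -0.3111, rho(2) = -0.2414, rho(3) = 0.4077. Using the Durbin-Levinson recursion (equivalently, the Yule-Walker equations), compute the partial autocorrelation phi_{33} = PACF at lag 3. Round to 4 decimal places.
\phi_{33} = 0.2421

The PACF at lag k is phi_{kk}, the last component of the solution
to the Yule-Walker system G_k phi = r_k where
  (G_k)_{ij} = rho(|i - j|), (r_k)_i = rho(i), i,j = 1..k.
Equivalently, Durbin-Levinson gives phi_{kk} iteratively:
  phi_{11} = rho(1)
  phi_{kk} = [rho(k) - sum_{j=1..k-1} phi_{k-1,j} rho(k-j)]
            / [1 - sum_{j=1..k-1} phi_{k-1,j} rho(j)],
  phi_{k,j} = phi_{k-1,j} - phi_{kk} phi_{k-1,k-j},  j = 1..k-1.
Step k = 1:
  phi_11 = rho(1) = -0.3111.
Step k = 2:
  phi_22 = [rho(2) - phi_11 rho(1)] / [1 - phi_11 rho(1)] = [-0.2414 - (-0.3111)(-0.3111)] / [1 - (-0.3111)(-0.3111)]
         = -0.33818321 / 0.90321679 = -0.374421.
  Update: phi_21 = phi_11 - phi_22 phi_11 = -0.3111 - (-0.374421)(-0.3111) = -0.427582.
Step k = 3:
  phi_33 = [rho(3) - phi_21 rho(2) - phi_22 rho(1)] / [1 - phi_21 rho(1) - phi_22 rho(2)]
    numerator   = 0.4077 - (-0.427582)(-0.2414) - (-0.374421)(-0.3111) = 0.18799929
    denominator = 1 - (-0.427582)(-0.3111) - (-0.374421)(-0.2414) = 0.77659394
  phi_33 = 0.18799929 / 0.77659394 = 0.2421.
Therefore phi_{33} = 0.2421.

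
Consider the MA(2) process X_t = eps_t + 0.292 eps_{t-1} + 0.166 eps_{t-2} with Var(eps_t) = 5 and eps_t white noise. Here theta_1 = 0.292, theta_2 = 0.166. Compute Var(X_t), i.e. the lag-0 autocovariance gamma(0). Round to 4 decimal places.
\gamma(0) = 5.5641

For an MA(q) process X_t = eps_t + sum_i theta_i eps_{t-i} with
Var(eps_t) = sigma^2, the variance is
  gamma(0) = sigma^2 * (1 + sum_i theta_i^2).
  sum_i theta_i^2 = (0.292)^2 + (0.166)^2 = 0.085264 + 0.027556 = 0.11282.
  gamma(0) = 5 * (1 + 0.11282) = 5 * 1.11282 = 5.5641.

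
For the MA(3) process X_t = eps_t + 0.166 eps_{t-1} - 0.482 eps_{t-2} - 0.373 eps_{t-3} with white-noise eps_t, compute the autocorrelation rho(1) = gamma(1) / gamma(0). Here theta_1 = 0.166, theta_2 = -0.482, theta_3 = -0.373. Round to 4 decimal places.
\rho(1) = 0.1900

For an MA(q) process with theta_0 = 1, the autocovariance is
  gamma(k) = sigma^2 * sum_{i=0..q-k} theta_i * theta_{i+k},
and rho(k) = gamma(k) / gamma(0). Sigma^2 cancels.
  numerator   = (1)*(0.166) + (0.166)*(-0.482) + (-0.482)*(-0.373) = 0.265774.
  denominator = (1)^2 + (0.166)^2 + (-0.482)^2 + (-0.373)^2 = 1.399009.
  rho(1) = 0.265774 / 1.399009 = 0.1900.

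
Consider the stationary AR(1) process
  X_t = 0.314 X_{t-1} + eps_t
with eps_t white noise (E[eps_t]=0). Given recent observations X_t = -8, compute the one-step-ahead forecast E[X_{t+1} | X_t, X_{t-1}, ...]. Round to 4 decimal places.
E[X_{t+1} \mid \mathcal F_t] = -2.5120

For an AR(p) model X_t = c + sum_i phi_i X_{t-i} + eps_t, the
one-step-ahead conditional mean is
  E[X_{t+1} | X_t, ...] = c + sum_i phi_i X_{t+1-i}.
Substitute known values:
  E[X_{t+1} | ...] = (0.314) * (-8)
                   = -2.5120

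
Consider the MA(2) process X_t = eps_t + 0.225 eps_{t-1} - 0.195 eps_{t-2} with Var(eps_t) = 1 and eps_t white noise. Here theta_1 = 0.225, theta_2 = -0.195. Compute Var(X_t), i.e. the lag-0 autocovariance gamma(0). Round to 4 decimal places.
\gamma(0) = 1.0887

For an MA(q) process X_t = eps_t + sum_i theta_i eps_{t-i} with
Var(eps_t) = sigma^2, the variance is
  gamma(0) = sigma^2 * (1 + sum_i theta_i^2).
  sum_i theta_i^2 = (0.225)^2 + (-0.195)^2 = 0.050625 + 0.038025 = 0.08865.
  gamma(0) = 1 * (1 + 0.08865) = 1 * 1.08865 = 1.08865, which rounds to 1.0887.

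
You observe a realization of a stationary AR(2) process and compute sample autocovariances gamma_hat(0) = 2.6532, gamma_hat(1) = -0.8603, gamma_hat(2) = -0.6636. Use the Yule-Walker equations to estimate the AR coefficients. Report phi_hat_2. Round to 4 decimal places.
\hat\phi_{2} = -0.3970

The Yule-Walker equations for an AR(p) process read, in matrix form,
  Gamma_p phi = r_p,   with   (Gamma_p)_{ij} = gamma(|i - j|),
                       (r_p)_i = gamma(i),   i,j = 1..p.
Substitute the sample gammas (Toeplitz matrix and right-hand side of size 2):
  Gamma_p = [[2.6532, -0.8603], [-0.8603, 2.6532]]
  r_p     = [-0.8603, -0.6636]
Written out:
  2.6532 phi_1 - 0.8603 phi_2 = -0.8603
  -0.8603 phi_1 + 2.6532 phi_2 = -0.6636
Solve by Cramer's rule:
  det = gamma(0)^2 - gamma(1)^2 = (2.6532)^2 - (-0.8603)^2 = 7.03947024 - 0.74011609 = 6.29935415
  phi_hat_1 = [gamma(1) gamma(0) - gamma(1) gamma(2)] / det = [(-0.8603)(2.6532) - (-0.8603)(-0.6636)] / 6.29935415 = -2.85344304 / 6.29935415 = -0.453
  phi_hat_2 = [gamma(0) gamma(2) - gamma(1)^2] / det = [(2.6532)(-0.6636) - (-0.8603)^2] / 6.29935415 = -2.50077961 / 6.29935415 = -0.397
So phi_hat = [-0.4530, -0.3970].
Therefore phi_hat_2 = -0.3970.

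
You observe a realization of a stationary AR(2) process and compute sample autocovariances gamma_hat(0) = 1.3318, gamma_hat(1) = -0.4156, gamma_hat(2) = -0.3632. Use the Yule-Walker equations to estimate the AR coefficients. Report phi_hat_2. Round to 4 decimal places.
\hat\phi_{2} = -0.4100

The Yule-Walker equations for an AR(p) process read, in matrix form,
  Gamma_p phi = r_p,   with   (Gamma_p)_{ij} = gamma(|i - j|),
                       (r_p)_i = gamma(i),   i,j = 1..p.
Substitute the sample gammas (Toeplitz matrix and right-hand side of size 2):
  Gamma_p = [[1.3318, -0.4156], [-0.4156, 1.3318]]
  r_p     = [-0.4156, -0.3632]
Written out:
  1.3318 phi_1 - 0.4156 phi_2 = -0.4156
  -0.4156 phi_1 + 1.3318 phi_2 = -0.3632
Solve by Cramer's rule:
  det = gamma(0)^2 - gamma(1)^2 = (1.3318)^2 - (-0.4156)^2 = 1.77369124 - 0.17272336 = 1.60096788
  phi_hat_1 = [gamma(1) gamma(0) - gamma(1) gamma(2)] / det = [(-0.4156)(1.3318) - (-0.4156)(-0.3632)] / 1.60096788 = -0.704442 / 1.60096788 = -0.44
  phi_hat_2 = [gamma(0) gamma(2) - gamma(1)^2] / det = [(1.3318)(-0.3632) - (-0.4156)^2] / 1.60096788 = -0.65643312 / 1.60096788 = -0.41
So phi_hat = [-0.4400, -0.4100].
Therefore phi_hat_2 = -0.4100.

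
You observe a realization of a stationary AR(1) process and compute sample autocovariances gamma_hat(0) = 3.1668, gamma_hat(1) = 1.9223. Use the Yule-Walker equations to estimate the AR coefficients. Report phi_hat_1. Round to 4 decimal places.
\hat\phi_{1} = 0.6070

The Yule-Walker equations for an AR(p) process read, in matrix form,
  Gamma_p phi = r_p,   with   (Gamma_p)_{ij} = gamma(|i - j|),
                       (r_p)_i = gamma(i),   i,j = 1..p.
Substitute the sample gammas (Toeplitz matrix and right-hand side of size 1):
  Gamma_p = [[3.1668]]
  r_p     = [1.9223]
With p = 1 this is the single equation gamma(0) phi_1 = gamma(1):
  phi_hat_1 = gamma(1) / gamma(0) = 1.9223 / 3.1668 = 0.6070.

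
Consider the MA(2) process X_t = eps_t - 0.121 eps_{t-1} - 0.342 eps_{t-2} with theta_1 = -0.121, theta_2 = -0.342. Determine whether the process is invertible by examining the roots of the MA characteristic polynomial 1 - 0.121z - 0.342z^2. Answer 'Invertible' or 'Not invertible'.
\text{Invertible}

The MA(q) characteristic polynomial is P(z) = 1 - 0.121z - 0.342z^2.
Invertibility requires all roots to lie outside the unit circle, i.e. |z| > 1 for every root.
Set 1 + (-0.121) z + (-0.342) z^2 = 0, i.e. a z^2 + b z + c = 0 with a = -0.342, b = -0.121, c = 1.
Discriminant D = b^2 - 4ac = (-0.121)^2 - 4*(-0.342)*1 = 0.014641 - (-1.368) = 1.382641.
D >= 0, so the roots are real: z = (-b +/- sqrt(D)) / (2a) = (0.121 +/- 1.175858) / (-0.684).
  z_1 = (0.121 + 1.175858) / (-0.684) = -1.896,   |z_1| = 1.896.
  z_2 = (0.121 - 1.175858) / (-0.684) = 1.5422,   |z_2| = 1.5422.
Moduli of all roots: 1.8960, 1.5422.
All moduli strictly greater than 1? Yes.
Verdict: Invertible.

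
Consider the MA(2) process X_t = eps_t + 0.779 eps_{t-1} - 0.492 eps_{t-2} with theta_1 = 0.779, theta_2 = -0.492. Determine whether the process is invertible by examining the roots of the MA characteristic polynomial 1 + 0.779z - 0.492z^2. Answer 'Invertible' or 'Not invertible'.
\text{Not invertible}

The MA(q) characteristic polynomial is P(z) = 1 + 0.779z - 0.492z^2.
Invertibility requires all roots to lie outside the unit circle, i.e. |z| > 1 for every root.
Set 1 + (0.779) z + (-0.492) z^2 = 0, i.e. a z^2 + b z + c = 0 with a = -0.492, b = 0.779, c = 1.
Discriminant D = b^2 - 4ac = (0.779)^2 - 4*(-0.492)*1 = 0.606841 - (-1.968) = 2.574841.
D >= 0, so the roots are real: z = (-b +/- sqrt(D)) / (2a) = (-0.779 +/- 1.604631) / (-0.984).
  z_1 = (-0.779 + 1.604631) / (-0.984) = -0.8391,   |z_1| = 0.8391.
  z_2 = (-0.779 - 1.604631) / (-0.984) = 2.4224,   |z_2| = 2.4224.
Moduli of all roots: 0.8391, 2.4224.
All moduli strictly greater than 1? No.
Verdict: Not invertible.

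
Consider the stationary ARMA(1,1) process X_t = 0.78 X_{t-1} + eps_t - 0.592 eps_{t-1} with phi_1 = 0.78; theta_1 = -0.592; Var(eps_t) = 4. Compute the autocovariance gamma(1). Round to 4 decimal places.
\gamma(1) = 1.0336

Multiply the model equation by X_{t-k} and take expectations. With theta_0 = psi_0 = 1 and psi_j the MA(infinity) weights, this gives
  gamma(k) - sum_i phi_i gamma(k-i) = c_k,
  c_k = sigma^2 * sum_{j=k..q} theta_j psi_{j-k}   (c_k = 0 for k > q),
using gamma(-m) = gamma(m).
psi-weights needed (psi_j = theta_j + sum_i phi_i psi_{j-i}):
  psi_1 = theta_1 + phi_1 = -0.592 + (0.78) = 0.188
Right-hand sides:
  c_0 = sigma^2 (1 + theta_1 psi_1) = 4 * (1 + (-0.592)(0.188)) = 4 * 0.888704 = 3.554816
  c_1 = sigma^2 theta_1 = 4 * (-0.592) = -2.368
  c_2 = 0
Equations for k = 0 and k = 1 (AR order 1):
  gamma(0) = phi_1 gamma(1) + c_0
  gamma(1) = phi_1 gamma(0) + c_1
Substituting the second into the first: gamma(0) (1 - phi_1^2) = c_0 + phi_1 c_1, so
  gamma(0) = (c_0 + phi_1 c_1) / (1 - phi_1^2) = (3.554816 + (0.78)(-2.368)) / (1 - (0.78)^2) = 1.707776 / 0.3916 = 4.361021.
  gamma(1) = phi_1 gamma(0) + c_1 = (0.78)(4.361021) + (-2.368) = 1.033597.
Therefore gamma(1) = 1.0336 (to 4 decimal places).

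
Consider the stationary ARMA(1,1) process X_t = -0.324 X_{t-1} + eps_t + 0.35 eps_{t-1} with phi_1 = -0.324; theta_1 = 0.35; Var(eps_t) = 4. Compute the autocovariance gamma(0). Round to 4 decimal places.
\gamma(0) = 4.0030

Multiply the model equation by X_{t-k} and take expectations. With theta_0 = psi_0 = 1 and psi_j the MA(infinity) weights, this gives
  gamma(k) - sum_i phi_i gamma(k-i) = c_k,
  c_k = sigma^2 * sum_{j=k..q} theta_j psi_{j-k}   (c_k = 0 for k > q),
using gamma(-m) = gamma(m).
psi-weights needed (psi_j = theta_j + sum_i phi_i psi_{j-i}):
  psi_1 = theta_1 + phi_1 = 0.35 + (-0.324) = 0.026
Right-hand sides:
  c_0 = sigma^2 (1 + theta_1 psi_1) = 4 * (1 + (0.35)(0.026)) = 4 * 1.0091 = 4.0364
  c_1 = sigma^2 theta_1 = 4 * (0.35) = 1.4
  c_2 = 0
Equations for k = 0 and k = 1 (AR order 1):
  gamma(0) = phi_1 gamma(1) + c_0
  gamma(1) = phi_1 gamma(0) + c_1
Substituting the second into the first: gamma(0) (1 - phi_1^2) = c_0 + phi_1 c_1, so
  gamma(0) = (c_0 + phi_1 c_1) / (1 - phi_1^2) = (4.0364 + (-0.324)(1.4)) / (1 - (-0.324)^2) = 3.5828 / 0.895024 = 4.003021.
Therefore gamma(0) = 4.0030 (to 4 decimal places).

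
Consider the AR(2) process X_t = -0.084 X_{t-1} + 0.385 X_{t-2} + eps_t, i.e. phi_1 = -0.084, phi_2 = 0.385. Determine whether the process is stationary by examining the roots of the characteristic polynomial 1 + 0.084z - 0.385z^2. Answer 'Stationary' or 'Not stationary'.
\text{Stationary}

The AR(p) characteristic polynomial is P(z) = 1 + 0.084z - 0.385z^2.
Stationarity requires all roots to lie outside the unit circle, i.e. |z| > 1 for every root.
Set 1 + (0.084) z + (-0.385) z^2 = 0, i.e. a z^2 + b z + c = 0 with a = -0.385, b = 0.084, c = 1.
Discriminant D = b^2 - 4ac = (0.084)^2 - 4*(-0.385)*1 = 0.007056 - (-1.54) = 1.547056.
D >= 0, so the roots are real: z = (-b +/- sqrt(D)) / (2a) = (-0.084 +/- 1.243807) / (-0.77).
  z_1 = (-0.084 + 1.243807) / (-0.77) = -1.5062,   |z_1| = 1.5062.
  z_2 = (-0.084 - 1.243807) / (-0.77) = 1.7244,   |z_2| = 1.7244.
Moduli of all roots: 1.5062, 1.7244.
All moduli strictly greater than 1? Yes.
Verdict: Stationary.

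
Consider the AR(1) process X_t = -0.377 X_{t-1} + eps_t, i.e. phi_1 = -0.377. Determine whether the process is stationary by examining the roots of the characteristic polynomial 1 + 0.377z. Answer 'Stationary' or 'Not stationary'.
\text{Stationary}

The AR(p) characteristic polynomial is P(z) = 1 + 0.377z.
Stationarity requires all roots to lie outside the unit circle, i.e. |z| > 1 for every root.
This is linear in z: 1 + (0.377) z = 0  =>  z = -1/(0.377) = -2.65252,  |z| = 2.65252.
Moduli of all roots: 2.6525.
All moduli strictly greater than 1? Yes.
Verdict: Stationary.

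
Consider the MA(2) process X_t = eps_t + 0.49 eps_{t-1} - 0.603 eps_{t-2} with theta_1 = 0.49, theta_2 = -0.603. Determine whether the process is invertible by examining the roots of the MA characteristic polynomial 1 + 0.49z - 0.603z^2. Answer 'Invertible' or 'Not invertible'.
\text{Not invertible}

The MA(q) characteristic polynomial is P(z) = 1 + 0.49z - 0.603z^2.
Invertibility requires all roots to lie outside the unit circle, i.e. |z| > 1 for every root.
Set 1 + (0.49) z + (-0.603) z^2 = 0, i.e. a z^2 + b z + c = 0 with a = -0.603, b = 0.49, c = 1.
Discriminant D = b^2 - 4ac = (0.49)^2 - 4*(-0.603)*1 = 0.2401 - (-2.412) = 2.6521.
D >= 0, so the roots are real: z = (-b +/- sqrt(D)) / (2a) = (-0.49 +/- 1.628527) / (-1.206).
  z_1 = (-0.49 + 1.628527) / (-1.206) = -0.9441,   |z_1| = 0.9441.
  z_2 = (-0.49 - 1.628527) / (-1.206) = 1.7567,   |z_2| = 1.7567.
Moduli of all roots: 0.9441, 1.7567.
All moduli strictly greater than 1? No.
Verdict: Not invertible.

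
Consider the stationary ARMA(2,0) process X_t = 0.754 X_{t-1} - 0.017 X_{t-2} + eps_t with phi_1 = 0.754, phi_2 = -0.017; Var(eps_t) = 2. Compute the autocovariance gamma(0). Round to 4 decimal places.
\gamma(0) = 4.4425

Multiply the model equation by X_{t-k} and take expectations. With theta_0 = psi_0 = 1 and psi_j the MA(infinity) weights, this gives
  gamma(k) - sum_i phi_i gamma(k-i) = c_k,
  c_k = sigma^2 * sum_{j=k..q} theta_j psi_{j-k}   (c_k = 0 for k > q),
using gamma(-m) = gamma(m).
Pure AR (q = 0): c_0 = sigma^2 = 2, c_k = 0 for k >= 1.
Equations for k = 0, 1, 2 (AR order 2, c_2 = 0):
  (E0) gamma(0) = phi_1 gamma(1) + phi_2 gamma(2) + c_0
  (E1) gamma(1) = phi_1 gamma(0) + phi_2 gamma(1) + c_1
  (E2) gamma(2) = phi_1 gamma(1) + phi_2 gamma(0)
From (E1): gamma(1) = A gamma(0) + B with
  A = phi_1 / (1 - phi_2) = 0.754 / 1.017 = 0.741396,   B = c_1 / (1 - phi_2) = 0 / 1.017 = 0.
Insert (E2) into (E0): gamma(0) (1 - phi_2^2) = phi_1 (1 + phi_2) gamma(1) + c_0.
  phi_1 (1 + phi_2) = (0.754)(0.983) = 0.741182,   1 - phi_2^2 = 0.999711.
Replace gamma(1) by A gamma(0) + B and collect gamma(0):
  gamma(0) [0.999711 - (0.741182)(0.741396)] = c_0 = 2
  gamma(0) * 0.450201 = 2
  gamma(0) = 2 / 0.450201 = 4.442456.
Therefore gamma(0) = 4.4425 (to 4 decimal places).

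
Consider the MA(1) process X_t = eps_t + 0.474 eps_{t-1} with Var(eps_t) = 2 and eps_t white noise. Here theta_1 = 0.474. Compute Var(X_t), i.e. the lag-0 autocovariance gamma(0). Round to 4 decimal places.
\gamma(0) = 2.4494

For an MA(q) process X_t = eps_t + sum_i theta_i eps_{t-i} with
Var(eps_t) = sigma^2, the variance is
  gamma(0) = sigma^2 * (1 + sum_i theta_i^2).
  sum_i theta_i^2 = (0.474)^2 = 0.224676.
  gamma(0) = 2 * (1 + 0.224676) = 2 * 1.224676 = 2.449352, which rounds to 2.4494.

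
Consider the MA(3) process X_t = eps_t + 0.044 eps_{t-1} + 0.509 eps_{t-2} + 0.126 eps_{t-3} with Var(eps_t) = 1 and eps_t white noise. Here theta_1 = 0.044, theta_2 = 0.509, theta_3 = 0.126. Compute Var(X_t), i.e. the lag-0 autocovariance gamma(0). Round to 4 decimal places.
\gamma(0) = 1.2769

For an MA(q) process X_t = eps_t + sum_i theta_i eps_{t-i} with
Var(eps_t) = sigma^2, the variance is
  gamma(0) = sigma^2 * (1 + sum_i theta_i^2).
  sum_i theta_i^2 = (0.044)^2 + (0.509)^2 + (0.126)^2 = 0.001936 + 0.259081 + 0.015876 = 0.276893.
  gamma(0) = 1 * (1 + 0.276893) = 1 * 1.276893 = 1.276893, which rounds to 1.2769.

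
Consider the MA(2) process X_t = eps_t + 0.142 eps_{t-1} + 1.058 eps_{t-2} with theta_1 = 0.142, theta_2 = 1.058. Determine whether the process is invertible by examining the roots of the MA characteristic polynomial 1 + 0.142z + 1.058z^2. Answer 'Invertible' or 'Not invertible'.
\text{Not invertible}

The MA(q) characteristic polynomial is P(z) = 1 + 0.142z + 1.058z^2.
Invertibility requires all roots to lie outside the unit circle, i.e. |z| > 1 for every root.
Set 1 + (0.142) z + (1.058) z^2 = 0, i.e. a z^2 + b z + c = 0 with a = 1.058, b = 0.142, c = 1.
Discriminant D = b^2 - 4ac = (0.142)^2 - 4*(1.058)*1 = 0.020164 - (4.232) = -4.211836.
D < 0, so the roots are the complex-conjugate pair z = (-b +/- i sqrt(-D)) / (2a) = -0.0671 +/- 0.9699i.
For a conjugate pair |z|^2 = z * conj(z) = (product of roots) = c/a = 1/(1.058) = 0.94518, so |z| = sqrt(0.94518) = 0.9722 for both roots.
Moduli of all roots: 0.9722, 0.9722.
All moduli strictly greater than 1? No.
Verdict: Not invertible.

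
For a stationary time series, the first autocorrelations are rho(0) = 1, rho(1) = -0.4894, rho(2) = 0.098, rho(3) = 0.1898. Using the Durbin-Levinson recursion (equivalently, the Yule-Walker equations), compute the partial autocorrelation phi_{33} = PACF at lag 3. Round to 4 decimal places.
\phi_{33} = 0.2120

The PACF at lag k is phi_{kk}, the last component of the solution
to the Yule-Walker system G_k phi = r_k where
  (G_k)_{ij} = rho(|i - j|), (r_k)_i = rho(i), i,j = 1..k.
Equivalently, Durbin-Levinson gives phi_{kk} iteratively:
  phi_{11} = rho(1)
  phi_{kk} = [rho(k) - sum_{j=1..k-1} phi_{k-1,j} rho(k-j)]
            / [1 - sum_{j=1..k-1} phi_{k-1,j} rho(j)],
  phi_{k,j} = phi_{k-1,j} - phi_{kk} phi_{k-1,k-j},  j = 1..k-1.
Step k = 1:
  phi_11 = rho(1) = -0.4894.
Step k = 2:
  phi_22 = [rho(2) - phi_11 rho(1)] / [1 - phi_11 rho(1)] = [0.098 - (-0.4894)(-0.4894)] / [1 - (-0.4894)(-0.4894)]
         = -0.14151236 / 0.76048764 = -0.186081.
  Update: phi_21 = phi_11 - phi_22 phi_11 = -0.4894 - (-0.186081)(-0.4894) = -0.580468.
Step k = 3:
  phi_33 = [rho(3) - phi_21 rho(2) - phi_22 rho(1)] / [1 - phi_21 rho(1) - phi_22 rho(2)]
    numerator   = 0.1898 - (-0.580468)(0.098) - (-0.186081)(-0.4894) = 0.15561779
    denominator = 1 - (-0.580468)(-0.4894) - (-0.186081)(0.098) = 0.73415487
  phi_33 = 0.15561779 / 0.73415487 = 0.212.
Therefore phi_{33} = 0.2120.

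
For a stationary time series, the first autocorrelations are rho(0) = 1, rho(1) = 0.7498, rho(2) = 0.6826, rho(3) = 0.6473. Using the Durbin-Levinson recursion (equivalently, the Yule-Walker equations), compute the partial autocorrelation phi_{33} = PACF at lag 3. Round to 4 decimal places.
\phi_{33} = 0.1731

The PACF at lag k is phi_{kk}, the last component of the solution
to the Yule-Walker system G_k phi = r_k where
  (G_k)_{ij} = rho(|i - j|), (r_k)_i = rho(i), i,j = 1..k.
Equivalently, Durbin-Levinson gives phi_{kk} iteratively:
  phi_{11} = rho(1)
  phi_{kk} = [rho(k) - sum_{j=1..k-1} phi_{k-1,j} rho(k-j)]
            / [1 - sum_{j=1..k-1} phi_{k-1,j} rho(j)],
  phi_{k,j} = phi_{k-1,j} - phi_{kk} phi_{k-1,k-j},  j = 1..k-1.
Step k = 1:
  phi_11 = rho(1) = 0.7498.
Step k = 2:
  phi_22 = [rho(2) - phi_11 rho(1)] / [1 - phi_11 rho(1)] = [0.6826 - (0.7498)(0.7498)] / [1 - (0.7498)(0.7498)]
         = 0.12039996 / 0.43779996 = 0.275011.
  Update: phi_21 = phi_11 - phi_22 phi_11 = 0.7498 - (0.275011)(0.7498) = 0.543596.
Step k = 3:
  phi_33 = [rho(3) - phi_21 rho(2) - phi_22 rho(1)] / [1 - phi_21 rho(1) - phi_22 rho(2)]
    numerator   = 0.6473 - (0.543596)(0.6826) - (0.275011)(0.7498) = 0.07003752
    denominator = 1 - (0.543596)(0.7498) - (0.275011)(0.6826) = 0.4046886
  phi_33 = 0.07003752 / 0.4046886 = 0.1731.
Therefore phi_{33} = 0.1731.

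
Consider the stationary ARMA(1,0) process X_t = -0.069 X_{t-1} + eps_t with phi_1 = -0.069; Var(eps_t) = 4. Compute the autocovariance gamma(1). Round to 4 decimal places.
\gamma(1) = -0.2773

Multiply the model equation by X_{t-k} and take expectations. With theta_0 = psi_0 = 1 and psi_j the MA(infinity) weights, this gives
  gamma(k) - sum_i phi_i gamma(k-i) = c_k,
  c_k = sigma^2 * sum_{j=k..q} theta_j psi_{j-k}   (c_k = 0 for k > q),
using gamma(-m) = gamma(m).
Pure AR (q = 0): c_0 = sigma^2 = 4, c_k = 0 for k >= 1.
Equations for k = 0 and k = 1 (AR order 1):
  gamma(0) = phi_1 gamma(1) + c_0
  gamma(1) = phi_1 gamma(0) + c_1
Substituting the second into the first: gamma(0) (1 - phi_1^2) = c_0 + phi_1 c_1, so
  gamma(0) = c_0 / (1 - phi_1^2) = 4 / (1 - (-0.069)^2) = 4 / 0.995239 = 4.019135.
  gamma(1) = phi_1 gamma(0) = (-0.069)(4.019135) = -0.27732.
Therefore gamma(1) = -0.2773 (to 4 decimal places).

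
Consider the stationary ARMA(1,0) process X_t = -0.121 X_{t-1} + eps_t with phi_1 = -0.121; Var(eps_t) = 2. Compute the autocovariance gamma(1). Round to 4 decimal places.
\gamma(1) = -0.2456

Multiply the model equation by X_{t-k} and take expectations. With theta_0 = psi_0 = 1 and psi_j the MA(infinity) weights, this gives
  gamma(k) - sum_i phi_i gamma(k-i) = c_k,
  c_k = sigma^2 * sum_{j=k..q} theta_j psi_{j-k}   (c_k = 0 for k > q),
using gamma(-m) = gamma(m).
Pure AR (q = 0): c_0 = sigma^2 = 2, c_k = 0 for k >= 1.
Equations for k = 0 and k = 1 (AR order 1):
  gamma(0) = phi_1 gamma(1) + c_0
  gamma(1) = phi_1 gamma(0) + c_1
Substituting the second into the first: gamma(0) (1 - phi_1^2) = c_0 + phi_1 c_1, so
  gamma(0) = c_0 / (1 - phi_1^2) = 2 / (1 - (-0.121)^2) = 2 / 0.985359 = 2.029717.
  gamma(1) = phi_1 gamma(0) = (-0.121)(2.029717) = -0.245596.
Therefore gamma(1) = -0.2456 (to 4 decimal places).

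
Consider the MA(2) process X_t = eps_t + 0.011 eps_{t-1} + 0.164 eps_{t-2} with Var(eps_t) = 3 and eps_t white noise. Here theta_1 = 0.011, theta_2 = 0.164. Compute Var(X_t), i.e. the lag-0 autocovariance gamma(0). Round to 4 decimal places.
\gamma(0) = 3.0811

For an MA(q) process X_t = eps_t + sum_i theta_i eps_{t-i} with
Var(eps_t) = sigma^2, the variance is
  gamma(0) = sigma^2 * (1 + sum_i theta_i^2).
  sum_i theta_i^2 = (0.011)^2 + (0.164)^2 = 0.000121 + 0.026896 = 0.027017.
  gamma(0) = 3 * (1 + 0.027017) = 3 * 1.027017 = 3.081051, which rounds to 3.0811.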